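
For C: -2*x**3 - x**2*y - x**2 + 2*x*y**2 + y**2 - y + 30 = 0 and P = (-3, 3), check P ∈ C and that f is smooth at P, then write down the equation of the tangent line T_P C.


Tangent line at P: -12*x - 40*y + 84 = 0.

Step 1: f(-3, 3) = 0, so P lies on C.
Step 2: partial derivatives
  f_x(x, y) = -6*x**2 - 2*x*y - 2*x + 2*y**2, f_y(x, y) = -x**2 + 4*x*y + 2*y - 1.
  f_x(P) = -12, f_y(P) = -40 (gradient nonzero, so P is smooth).
Step 3: tangent line at P: -12·(x − -3) + -40·(y − 3) = 0.
Expanding: -12*x - 40*y + 84 = 0.


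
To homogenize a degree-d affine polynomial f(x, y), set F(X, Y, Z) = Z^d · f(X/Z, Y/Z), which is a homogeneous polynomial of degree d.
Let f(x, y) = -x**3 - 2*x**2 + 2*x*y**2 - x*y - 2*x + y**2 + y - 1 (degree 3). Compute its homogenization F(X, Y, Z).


F(X, Y, Z) = -X**3 - 2*X**2*Z + 2*X*Y**2 - X*Y*Z - 2*X*Z**2 + Y**2*Z + Y*Z**2 - Z**3

deg(f) = 3.
Substitute x = X/Z, y = Y/Z into f, then multiply by Z^3.
  monomial -1·x^3·y^0 ↦ -1·X^3·Y^0·Z^0.
  monomial -2·x^2·y^0 ↦ -2·X^2·Y^0·Z^1.
  monomial 2·x^1·y^2 ↦ 2·X^1·Y^2·Z^0.
  monomial -1·x^1·y^1 ↦ -1·X^1·Y^1·Z^1.
  monomial -2·x^1·y^0 ↦ -2·X^1·Y^0·Z^2.
  monomial 1·x^0·y^2 ↦ 1·X^0·Y^2·Z^1.
  monomial 1·x^0·y^1 ↦ 1·X^0·Y^1·Z^2.
  monomial -1·x^0·y^0 ↦ -1·X^0·Y^0·Z^3.
Collecting: F(X, Y, Z) = -X**3 - 2*X**2*Z + 2*X*Y**2 - X*Y*Z - 2*X*Z**2 + Y**2*Z + Y*Z**2 - Z**3.


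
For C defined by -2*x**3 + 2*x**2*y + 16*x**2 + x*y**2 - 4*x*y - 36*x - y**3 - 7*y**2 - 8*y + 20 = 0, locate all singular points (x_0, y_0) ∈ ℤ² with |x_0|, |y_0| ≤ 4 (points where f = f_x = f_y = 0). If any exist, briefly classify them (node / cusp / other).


Singular points: {(2, -2)}; classification: cusp.

Compute partial derivatives:
  f_x = -6*x**2 + 4*x*y + 32*x + y**2 - 4*y - 36.
  f_y = 2*x**2 + 2*x*y - 4*x - 3*y**2 - 14*y - 8.
Scan x_0 ∈ {−4, ..., 4}. For each x_0, f_y(x_0, y) is a polynomial in y; find its integer roots y ∈ {−4, ..., 4}, then test f_x and f at those candidates.
  x = -4: f_y(-4, y) = -3*y**2 - 22*y + 40; no integer root y with |y| ≤ 4.
  x = -3: f_y(-3, y) = -3*y**2 - 20*y + 22; no integer root y with |y| ≤ 4.
  x = -2: f_y(-2, y) = -3*y**2 - 18*y + 8; no integer root y with |y| ≤ 4.
  x = -1: f_y(-1, y) = -3*y**2 - 16*y - 2; no integer root y with |y| ≤ 4.
  x = 0: f_y(0, y) = -3*y**2 - 14*y - 8; vanishes at y ∈ {-4}. (0, -4): f_x = -4 ≠ 0.
  x = 1: f_y(1, y) = -3*y**2 - 12*y - 10; no integer root y with |y| ≤ 4.
  x = 2: f_y(2, y) = -3*y**2 - 10*y - 8; vanishes at y ∈ {-2}. (2, -2): f_x = 0, f = 0 — SINGULAR.
  x = 3: f_y(3, y) = -3*y**2 - 8*y - 2; no integer root y with |y| ≤ 4.
  x = 4: f_y(4, y) = -3*y**2 - 6*y + 8; no integer root y with |y| ≤ 4.
Only singular point on the grid: (2, -2).
Classify: substitute x = 2 + u, y = -2 + v and expand: f = -2*u**3 + 2*u**2*v + u*v**2 - v**3 + v**2.
No constant or linear terms (consistent with a singular point). Quadratic part: v**2. Cubic part: -2*u**3 + 2*u**2*v + u*v**2 - v**3.
The quadratic part v**2 is a perfect square, so there is a single (double) tangent line v = 0, i.e. y = -2. Restricting the cubic part to that line (v = 0) leaves -2*u**3 ≠ 0, so f is not divisible by v and the branch is v² ≈ 2*u**3 to lowest order — this is a cusp.
Classification: cusp.


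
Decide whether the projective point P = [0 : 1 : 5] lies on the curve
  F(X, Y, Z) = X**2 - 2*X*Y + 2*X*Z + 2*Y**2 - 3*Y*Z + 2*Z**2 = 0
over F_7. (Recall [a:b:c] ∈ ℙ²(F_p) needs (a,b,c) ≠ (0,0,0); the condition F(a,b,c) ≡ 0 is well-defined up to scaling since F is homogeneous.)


F(0,1,5) ≡ 2 (mod 7); P is NOT on the curve.

Evaluate F(0, 1, 5) term-by-term (mod 7).
  X**2 ↦ 1·0·1·1 = 0
  -2*X*Y ↦ -2·0·1·1 = 0
  2*X*Z ↦ 2·0·1·5 = 0
  2*Y**2 ↦ 2·1·1·1 = 2
  -3*Y*Z ↦ -3·1·1·5 = -15
  2*Z**2 ↦ 2·1·1·25 = 50
Sum: F(0, 1, 5) = (0) + (0) + (0) + (2) + (-15) + (50) = 37.
Reducing mod 7: 37 ≡ 2 (mod 7).
Since F(a, b, c) ≡ 2 ≠ 0 (mod 7), P does NOT lie on the curve.


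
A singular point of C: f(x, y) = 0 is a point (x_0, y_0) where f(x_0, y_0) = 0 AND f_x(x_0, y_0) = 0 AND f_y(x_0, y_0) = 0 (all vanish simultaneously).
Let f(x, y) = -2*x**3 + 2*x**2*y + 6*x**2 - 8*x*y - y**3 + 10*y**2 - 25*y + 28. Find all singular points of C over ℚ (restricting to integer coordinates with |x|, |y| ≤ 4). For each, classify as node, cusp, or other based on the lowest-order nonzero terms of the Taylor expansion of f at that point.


Singular points: {(2, 3)}; classification: cusp.

Compute partial derivatives:
  f_x = -6*x**2 + 4*x*y + 12*x - 8*y.
  f_y = 2*x**2 - 8*x - 3*y**2 + 20*y - 25.
Scan x_0 ∈ {−4, ..., 4}. For each x_0, f_y(x_0, y) is a polynomial in y; find its integer roots y ∈ {−4, ..., 4}, then test f_x and f at those candidates.
  x = -4: f_y(-4, y) = -3*y**2 + 20*y + 39; no integer root y with |y| ≤ 4.
  x = -3: f_y(-3, y) = -3*y**2 + 20*y + 17; no integer root y with |y| ≤ 4.
  x = -2: f_y(-2, y) = -3*y**2 + 20*y - 1; no integer root y with |y| ≤ 4.
  x = -1: f_y(-1, y) = -3*y**2 + 20*y - 15; no integer root y with |y| ≤ 4.
  x = 0: f_y(0, y) = -3*y**2 + 20*y - 25; no integer root y with |y| ≤ 4.
  x = 1: f_y(1, y) = -3*y**2 + 20*y - 31; no integer root y with |y| ≤ 4.
  x = 2: f_y(2, y) = -3*y**2 + 20*y - 33; vanishes at y ∈ {3}. (2, 3): f_x = 0, f = 0 — SINGULAR.
  x = 3: f_y(3, y) = -3*y**2 + 20*y - 31; no integer root y with |y| ≤ 4.
  x = 4: f_y(4, y) = -3*y**2 + 20*y - 25; no integer root y with |y| ≤ 4.
Only singular point on the grid: (2, 3).
Classify: substitute x = 2 + u, y = 3 + v and expand: f = -2*u**3 + 2*u**2*v - v**3 + v**2.
No constant or linear terms (consistent with a singular point). Quadratic part: v**2. Cubic part: -2*u**3 + 2*u**2*v - v**3.
The quadratic part v**2 is a perfect square, so there is a single (double) tangent line v = 0, i.e. y = 3. Restricting the cubic part to that line (v = 0) leaves -2*u**3 ≠ 0, so f is not divisible by v and the branch is v² ≈ 2*u**3 to lowest order — this is a cusp.
Classification: cusp.


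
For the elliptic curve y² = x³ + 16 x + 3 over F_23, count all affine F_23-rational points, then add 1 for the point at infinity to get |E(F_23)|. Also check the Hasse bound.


Affine points = {(0, 7), (0, 16), (3, 3), (3, 20), (4, 4), (4, 19), (5, 1), (5, 22), (6, 4), (6, 19), (9, 5), (9, 18), (10, 6), (10, 17), (13, 4), (13, 19), (14, 2), (14, 21), (16, 10), (16, 13), (17, 6), (17, 17), (19, 6), (19, 17), (21, 3), (21, 20), (22, 3), (22, 20)}; affine count = 28; |E(F_23)| = 29.

Discriminant check: Δ ∝ 4a³ + 27b² = 4·16³ + 27·3² = 4·4096 + 27·9 ≡ 21 (mod 23). Nonzero ⇒ E is nonsingular.
For each x ∈ F_23, compute rhs = x³ + 16·x + 3 mod 23, then count y ∈ F_23 with y² ≡ rhs.
  x = 0: rhs = 3, matching y values: 7, 16 (2 points).
  x = 1: rhs = 20, matching y values: none (0 points).
  x = 2: rhs = 20, matching y values: none (0 points).
  x = 3: rhs = 9, matching y values: 3, 20 (2 points).
  x = 4: rhs = 16, matching y values: 4, 19 (2 points).
  x = 5: rhs = 1, matching y values: 1, 22 (2 points).
  x = 6: rhs = 16, matching y values: 4, 19 (2 points).
  x = 7: rhs = 21, matching y values: none (0 points).
  x = 8: rhs = 22, matching y values: none (0 points).
  x = 9: rhs = 2, matching y values: 5, 18 (2 points).
  x = 10: rhs = 13, matching y values: 6, 17 (2 points).
  x = 11: rhs = 15, matching y values: none (0 points).
  x = 12: rhs = 14, matching y values: none (0 points).
  x = 13: rhs = 16, matching y values: 4, 19 (2 points).
  x = 14: rhs = 4, matching y values: 2, 21 (2 points).
  x = 15: rhs = 7, matching y values: none (0 points).
  x = 16: rhs = 8, matching y values: 10, 13 (2 points).
  x = 17: rhs = 13, matching y values: 6, 17 (2 points).
  x = 18: rhs = 5, matching y values: none (0 points).
  x = 19: rhs = 13, matching y values: 6, 17 (2 points).
  x = 20: rhs = 20, matching y values: none (0 points).
  x = 21: rhs = 9, matching y values: 3, 20 (2 points).
  x = 22: rhs = 9, matching y values: 3, 20 (2 points).
Total affine count: 28.
Full point count |E(F_23)| = 28 + 1 = 29.
Hasse bound: |29 − (23+1)| = |5| = 5 ≤ 2√23 ≈ 9.5917 ✓.


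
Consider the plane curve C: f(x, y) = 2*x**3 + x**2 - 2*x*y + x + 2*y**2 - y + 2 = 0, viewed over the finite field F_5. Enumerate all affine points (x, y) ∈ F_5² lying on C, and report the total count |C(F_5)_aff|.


Affine F_5-points: {(0, 4), (1, 1), (1, 3), (3, 3), (4, 0), (4, 2)}; count = 6.

For each of the 25 pairs (x, y) ∈ F_5², evaluate f(x, y) mod 5. Record the zeros.
  x = 0: [0↦2, 1↦3, 2↦3, 3↦2, 4↦0]  zeros at y ∈ {4}
  x = 1: [0↦1, 1↦0, 2↦3, 3↦0, 4↦1]  zeros at y ∈ {1, 3}
  x = 2: [0↦4, 1↦1, 2↦2, 3↦2, 4↦1]  zeros at y ∈ ∅
  x = 3: [0↦3, 1↦3, 2↦2, 3↦0, 4↦2]  zeros at y ∈ {3}
  x = 4: [0↦0, 1↦3, 2↦0, 3↦1, 4↦1]  zeros at y ∈ {0, 2}
Collecting zeros: affine points = {(0, 4), (1, 1), (1, 3), (3, 3), (4, 0), (4, 2)}.
Total count |C(F_5)_aff| = 6.


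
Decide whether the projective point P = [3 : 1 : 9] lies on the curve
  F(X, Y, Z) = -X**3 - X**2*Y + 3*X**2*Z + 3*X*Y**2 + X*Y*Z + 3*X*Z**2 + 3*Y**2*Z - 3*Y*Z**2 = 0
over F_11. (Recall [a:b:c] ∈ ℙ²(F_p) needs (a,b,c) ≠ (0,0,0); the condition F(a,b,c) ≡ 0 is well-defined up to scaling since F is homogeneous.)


F(3,1,9) ≡ 8 (mod 11); P is NOT on the curve.

Evaluate F(3, 1, 9) term-by-term (mod 11).
  -X**3 ↦ -1·27·1·1 = -27
  -X**2*Y ↦ -1·9·1·1 = -9
  3*X**2*Z ↦ 3·9·1·9 = 243
  3*X*Y**2 ↦ 3·3·1·1 = 9
  X*Y*Z ↦ 1·3·1·9 = 27
  3*X*Z**2 ↦ 3·3·1·81 = 729
  3*Y**2*Z ↦ 3·1·1·9 = 27
  -3*Y*Z**2 ↦ -3·1·1·81 = -243
Sum: F(3, 1, 9) = (-27) + (-9) + (243) + (9) + (27) + (729) + (27) + (-243) = 756.
Reducing mod 11: 756 ≡ 8 (mod 11).
Since F(a, b, c) ≡ 8 ≠ 0 (mod 11), P does NOT lie on the curve.


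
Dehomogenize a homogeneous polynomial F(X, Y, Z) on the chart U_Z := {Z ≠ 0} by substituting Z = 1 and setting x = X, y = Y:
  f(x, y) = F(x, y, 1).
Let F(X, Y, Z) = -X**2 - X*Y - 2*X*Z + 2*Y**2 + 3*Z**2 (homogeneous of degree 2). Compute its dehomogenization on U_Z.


f(x, y) = -x**2 - x*y - 2*x + 2*y**2 + 3

On U_Z we set Z = 1. Each monomial c·X^i·Y^j·Z^k in F becomes c·x^i·y^j·1^k = c·x^i·y^j.
Substituting Z = 1: F(X, Y, 1) = -x**2 - x*y - 2*x + 2*y**2 + 3.
Note: deg(f) ≤ deg(F) = 2; strict inequality happens when F is divisible by Z (lost terms).


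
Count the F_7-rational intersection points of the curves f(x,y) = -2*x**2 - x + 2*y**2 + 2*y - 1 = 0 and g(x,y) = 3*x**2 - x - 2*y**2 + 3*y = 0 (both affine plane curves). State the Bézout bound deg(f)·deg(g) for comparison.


Common zeros: {(5, 0)}; count = 1; Bézout bound = 4.

deg(f) = 2, deg(g) = 2, so Bézout bound = 4.
Scan x ∈ F_7. For each x, list the y ∈ F_7 with f(x, y) ≡ 0 and those with g(x, y) ≡ 0 (mod 7); the common zeros in that column are the intersection.
  x = 0: f ≡ 0 at y ∈ ∅; g ≡ 0 at y ∈ {0, 5}; common: ∅.
  x = 1: f ≡ 0 at y ∈ {1, 5}; g ≡ 0 at y ∈ {2, 3}; common: ∅.
  x = 2: f ≡ 0 at y ∈ {1, 5}; g ≡ 0 at y ∈ ∅; common: ∅.
  x = 3: f ≡ 0 at y ∈ ∅; g ≡ 0 at y ∈ ∅; common: ∅.
  x = 4: f ≡ 0 at y ∈ ∅; g ≡ 0 at y ∈ {2, 3}; common: ∅.
  x = 5: f ≡ 0 at y ∈ {0, 6}; g ≡ 0 at y ∈ {0, 5}; common: {0}.
  x = 6: f ≡ 0 at y ∈ ∅; g ≡ 0 at y ∈ ∅; common: ∅.
Collecting: common zeros = {(5, 0)}, so the count is 1.
Comparison with the Bézout bound: 1 ≤ 4 = deg(f)·deg(g), as expected for curves with no common component (the affine F_7-count falls short of the bound because intersections may lie at infinity, over extension fields, or carry multiplicity).


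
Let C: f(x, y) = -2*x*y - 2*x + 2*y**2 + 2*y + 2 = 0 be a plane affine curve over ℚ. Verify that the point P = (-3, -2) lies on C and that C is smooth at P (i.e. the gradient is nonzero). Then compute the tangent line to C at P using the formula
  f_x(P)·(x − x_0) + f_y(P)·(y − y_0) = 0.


Tangent line at P: 2*x + 6 = 0.

Step 1: f(-3, -2) = 0, so P lies on C.
Step 2: partial derivatives
  f_x(x, y) = -2*y - 2, f_y(x, y) = -2*x + 4*y + 2.
  f_x(P) = 2, f_y(P) = 0 (gradient nonzero, so P is smooth).
Step 3: tangent line at P: 2·(x − -3) + 0·(y − -2) = 0.
Expanding: 2*x + 6 = 0.


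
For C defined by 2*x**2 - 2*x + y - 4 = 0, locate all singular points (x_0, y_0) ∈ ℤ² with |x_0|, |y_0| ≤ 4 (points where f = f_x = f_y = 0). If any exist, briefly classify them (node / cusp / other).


No singular points in the scanned grid; C is smooth there.

Compute partial derivatives:
  f_x = 4*x - 2.
  f_y = 1.
f_y = 1 is a nonzero constant, so f_y never vanishes: no point (x, y) can satisfy f = f_x = f_y = 0. In particular no (x, y) ∈ {−4, ..., 4}² is singular; the curve is smooth.


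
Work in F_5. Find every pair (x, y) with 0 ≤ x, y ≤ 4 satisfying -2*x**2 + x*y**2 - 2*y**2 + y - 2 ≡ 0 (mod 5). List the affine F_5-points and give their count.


Affine F_5-points: {(0, 4), (1, 3), (2, 0), (3, 0), (3, 4)}; count = 5.

For each of the 25 pairs (x, y) ∈ F_5², evaluate f(x, y) mod 5. Record the zeros.
  x = 0: [0↦3, 1↦2, 2↦2, 3↦3, 4↦0]  zeros at y ∈ {4}
  x = 1: [0↦1, 1↦1, 2↦4, 3↦0, 4↦4]  zeros at y ∈ {3}
  x = 2: [0↦0, 1↦1, 2↦2, 3↦3, 4↦4]  zeros at y ∈ {0}
  x = 3: [0↦0, 1↦2, 2↦1, 3↦2, 4↦0]  zeros at y ∈ {0, 4}
  x = 4: [0↦1, 1↦4, 2↦1, 3↦2, 4↦2]  zeros at y ∈ ∅
Collecting zeros: affine points = {(0, 4), (1, 3), (2, 0), (3, 0), (3, 4)}.
Total count |C(F_5)_aff| = 5.


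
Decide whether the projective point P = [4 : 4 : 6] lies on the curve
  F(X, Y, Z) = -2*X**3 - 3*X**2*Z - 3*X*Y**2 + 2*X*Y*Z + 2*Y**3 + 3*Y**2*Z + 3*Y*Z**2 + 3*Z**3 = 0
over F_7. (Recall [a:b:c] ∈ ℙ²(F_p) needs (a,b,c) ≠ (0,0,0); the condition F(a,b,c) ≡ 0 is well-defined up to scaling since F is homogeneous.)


F(4,4,6) ≡ 2 (mod 7); P is NOT on the curve.

Evaluate F(4, 4, 6) term-by-term (mod 7).
  -2*X**3 ↦ -2·64·1·1 = -128
  -3*X**2*Z ↦ -3·16·1·6 = -288
  -3*X*Y**2 ↦ -3·4·16·1 = -192
  2*X*Y*Z ↦ 2·4·4·6 = 192
  2*Y**3 ↦ 2·1·64·1 = 128
  3*Y**2*Z ↦ 3·1·16·6 = 288
  3*Y*Z**2 ↦ 3·1·4·36 = 432
  3*Z**3 ↦ 3·1·1·216 = 648
Sum: F(4, 4, 6) = (-128) + (-288) + (-192) + (192) + (128) + (288) + (432) + (648) = 1080.
Reducing mod 7: 1080 ≡ 2 (mod 7).
Since F(a, b, c) ≡ 2 ≠ 0 (mod 7), P does NOT lie on the curve.


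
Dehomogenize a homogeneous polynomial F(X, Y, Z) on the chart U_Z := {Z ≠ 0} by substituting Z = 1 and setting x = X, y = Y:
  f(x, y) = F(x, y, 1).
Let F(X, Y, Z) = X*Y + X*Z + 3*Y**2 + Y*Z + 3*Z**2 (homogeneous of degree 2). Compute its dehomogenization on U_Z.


f(x, y) = x*y + x + 3*y**2 + y + 3

On U_Z we set Z = 1. Each monomial c·X^i·Y^j·Z^k in F becomes c·x^i·y^j·1^k = c·x^i·y^j.
Substituting Z = 1: F(X, Y, 1) = x*y + x + 3*y**2 + y + 3.
Note: deg(f) ≤ deg(F) = 2; strict inequality happens when F is divisible by Z (lost terms).


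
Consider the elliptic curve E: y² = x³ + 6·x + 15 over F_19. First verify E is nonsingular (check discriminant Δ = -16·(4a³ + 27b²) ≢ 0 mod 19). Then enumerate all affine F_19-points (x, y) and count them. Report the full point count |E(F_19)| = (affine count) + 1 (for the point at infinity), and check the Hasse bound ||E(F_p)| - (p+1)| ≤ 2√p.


Affine points = {(2, 4), (2, 15), (6, 1), (6, 18), (7, 1), (7, 18), (8, 9), (8, 10), (9, 0), (10, 7), (10, 12), (11, 5), (11, 14)}; affine count = 13; |E(F_19)| = 14.

Discriminant check: Δ ∝ 4a³ + 27b² = 4·6³ + 27·15² = 4·216 + 27·225 ≡ 4 (mod 19). Nonzero ⇒ E is nonsingular.
For each x ∈ F_19, compute rhs = x³ + 6·x + 15 mod 19, then count y ∈ F_19 with y² ≡ rhs.
  x = 0: rhs = 15, matching y values: none (0 points).
  x = 1: rhs = 3, matching y values: none (0 points).
  x = 2: rhs = 16, matching y values: 4, 15 (2 points).
  x = 3: rhs = 3, matching y values: none (0 points).
  x = 4: rhs = 8, matching y values: none (0 points).
  x = 5: rhs = 18, matching y values: none (0 points).
  x = 6: rhs = 1, matching y values: 1, 18 (2 points).
  x = 7: rhs = 1, matching y values: 1, 18 (2 points).
  x = 8: rhs = 5, matching y values: 9, 10 (2 points).
  x = 9: rhs = 0, matching y values: 0 (1 points).
  x = 10: rhs = 11, matching y values: 7, 12 (2 points).
  x = 11: rhs = 6, matching y values: 5, 14 (2 points).
  x = 12: rhs = 10, matching y values: none (0 points).
  x = 13: rhs = 10, matching y values: none (0 points).
  x = 14: rhs = 12, matching y values: none (0 points).
  x = 15: rhs = 3, matching y values: none (0 points).
  x = 16: rhs = 8, matching y values: none (0 points).
  x = 17: rhs = 14, matching y values: none (0 points).
  x = 18: rhs = 8, matching y values: none (0 points).
Total affine count: 13.
Full point count |E(F_19)| = 13 + 1 = 14.
Hasse bound: |14 − (19+1)| = |-6| = 6 ≤ 2√19 ≈ 8.7178 ✓.


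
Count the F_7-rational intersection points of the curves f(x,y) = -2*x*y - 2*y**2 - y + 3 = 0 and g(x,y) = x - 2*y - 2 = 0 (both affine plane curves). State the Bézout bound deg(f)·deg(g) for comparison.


Common zeros: ∅; count = 0; Bézout bound = 2.

deg(f) = 2, deg(g) = 1, so Bézout bound = 2.
Scan x ∈ F_7. For each x, list the y ∈ F_7 with f(x, y) ≡ 0 and those with g(x, y) ≡ 0 (mod 7); the common zeros in that column are the intersection.
  x = 0: f ≡ 0 at y ∈ {1, 2}; g ≡ 0 at y ∈ {6}; common: ∅.
  x = 1: f ≡ 0 at y ∈ ∅; g ≡ 0 at y ∈ {3}; common: ∅.
  x = 2: f ≡ 0 at y ∈ {4}; g ≡ 0 at y ∈ {0}; common: ∅.
  x = 3: f ≡ 0 at y ∈ ∅; g ≡ 0 at y ∈ {4}; common: ∅.
  x = 4: f ≡ 0 at y ∈ {3}; g ≡ 0 at y ∈ {1}; common: ∅.
  x = 5: f ≡ 0 at y ∈ ∅; g ≡ 0 at y ∈ {5}; common: ∅.
  x = 6: f ≡ 0 at y ∈ {5, 6}; g ≡ 0 at y ∈ {2}; common: ∅.
Collecting: common zeros = ∅, so the count is 0.
Comparison with the Bézout bound: 0 ≤ 2 = deg(f)·deg(g), as expected for curves with no common component (the affine F_7-count falls short of the bound because intersections may lie at infinity, over extension fields, or carry multiplicity).


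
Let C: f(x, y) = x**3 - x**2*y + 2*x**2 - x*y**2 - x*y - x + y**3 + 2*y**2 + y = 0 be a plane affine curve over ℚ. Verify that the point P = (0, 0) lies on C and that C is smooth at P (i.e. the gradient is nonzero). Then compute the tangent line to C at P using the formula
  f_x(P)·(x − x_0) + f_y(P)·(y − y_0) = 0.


Tangent line at P: -x + y = 0.

Step 1: f(0, 0) = 0, so P lies on C.
Step 2: partial derivatives
  f_x(x, y) = 3*x**2 - 2*x*y + 4*x - y**2 - y - 1, f_y(x, y) = -x**2 - 2*x*y - x + 3*y**2 + 4*y + 1.
  f_x(P) = -1, f_y(P) = 1 (gradient nonzero, so P is smooth).
Step 3: tangent line at P: -1·(x − 0) + 1·(y − 0) = 0.
Expanding: -x + y = 0.


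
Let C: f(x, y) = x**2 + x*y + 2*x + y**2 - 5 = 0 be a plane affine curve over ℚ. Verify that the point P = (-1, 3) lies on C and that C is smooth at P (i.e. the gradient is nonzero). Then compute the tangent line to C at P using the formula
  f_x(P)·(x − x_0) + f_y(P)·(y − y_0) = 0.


Tangent line at P: 3*x + 5*y - 12 = 0.

Step 1: f(-1, 3) = 0, so P lies on C.
Step 2: partial derivatives
  f_x(x, y) = 2*x + y + 2, f_y(x, y) = x + 2*y.
  f_x(P) = 3, f_y(P) = 5 (gradient nonzero, so P is smooth).
Step 3: tangent line at P: 3·(x − -1) + 5·(y − 3) = 0.
Expanding: 3*x + 5*y - 12 = 0.


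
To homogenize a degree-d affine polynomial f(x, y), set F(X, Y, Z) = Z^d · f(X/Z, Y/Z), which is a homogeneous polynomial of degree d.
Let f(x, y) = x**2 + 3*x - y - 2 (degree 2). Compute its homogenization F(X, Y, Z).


F(X, Y, Z) = X**2 + 3*X*Z - Y*Z - 2*Z**2

deg(f) = 2.
Substitute x = X/Z, y = Y/Z into f, then multiply by Z^2.
  monomial 1·x^2·y^0 ↦ 1·X^2·Y^0·Z^0.
  monomial 3·x^1·y^0 ↦ 3·X^1·Y^0·Z^1.
  monomial -1·x^0·y^1 ↦ -1·X^0·Y^1·Z^1.
  monomial -2·x^0·y^0 ↦ -2·X^0·Y^0·Z^2.
Collecting: F(X, Y, Z) = X**2 + 3*X*Z - Y*Z - 2*Z**2.


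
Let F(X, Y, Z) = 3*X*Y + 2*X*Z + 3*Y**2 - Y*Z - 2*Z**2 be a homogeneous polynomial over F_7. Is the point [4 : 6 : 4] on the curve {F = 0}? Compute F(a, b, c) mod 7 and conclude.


F(4,6,4) ≡ 2 (mod 7); P is NOT on the curve.

Evaluate F(4, 6, 4) term-by-term (mod 7).
  3*X*Y ↦ 3·4·6·1 = 72
  2*X*Z ↦ 2·4·1·4 = 32
  3*Y**2 ↦ 3·1·36·1 = 108
  -Y*Z ↦ -1·1·6·4 = -24
  -2*Z**2 ↦ -2·1·1·16 = -32
Sum: F(4, 6, 4) = (72) + (32) + (108) + (-24) + (-32) = 156.
Reducing mod 7: 156 ≡ 2 (mod 7).
Since F(a, b, c) ≡ 2 ≠ 0 (mod 7), P does NOT lie on the curve.


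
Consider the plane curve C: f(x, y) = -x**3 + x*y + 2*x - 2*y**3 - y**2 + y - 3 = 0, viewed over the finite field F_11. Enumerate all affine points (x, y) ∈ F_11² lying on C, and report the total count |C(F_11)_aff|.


Affine F_11-points: {(0, 4), (4, 7), (5, 5), (5, 6), (6, 9), (8, 6), (9, 6)}; count = 7.

For each of the 121 pairs (x, y) ∈ F_11², evaluate f(x, y) mod 11. Record the zeros.
  x = 0: [0↦8, 1↦6, 2↦1, 3↦3, 4↦0, 5↦2, 6↦8, 7↦6, 8↦6, 9↦7, 10↦8]  zeros at y ∈ {4}
  x = 1: [0↦9, 1↦8, 2↦4, 3↦7, 4↦5, 5↦8, 6↦4, 7↦3, 8↦4, 9↦6, 10↦8]  zeros at y ∈ ∅
  x = 2: [0↦4, 1↦4, 2↦1, 3↦5, 4↦4, 5↦8, 6↦5, 7↦5, 8↦7, 9↦10, 10↦2]  zeros at y ∈ ∅
  x = 3: [0↦9, 1↦10, 2↦8, 3↦2, 4↦2, 5↦7, 6↦5, 7↦6, 8↦9, 9↦2, 10↦6]  zeros at y ∈ ∅
  x = 4: [0↦7, 1↦9, 2↦8, 3↦3, 4↦4, 5↦10, 6↦9, 7↦0, 8↦4, 9↦9, 10↦3]  zeros at y ∈ {7}
  x = 5: [0↦3, 1↦6, 2↦6, 3↦2, 4↦4, 5↦0, 6↦0, 7↦3, 8↦8, 9↦3, 10↦9]  zeros at y ∈ {5, 6}
  x = 6: [0↦2, 1↦6, 2↦7, 3↦4, 4↦7, 5↦4, 6↦5, 7↦9, 8↦4, 9↦0, 10↦7]  zeros at y ∈ {9}
  x = 7: [0↦9, 1↦3, 2↦5, 3↦3, 4↦7, 5↦5, 6↦7, 7↦1, 8↦8, 9↦5, 10↦2]  zeros at y ∈ ∅
  x = 8: [0↦7, 1↦2, 2↦5, 3↦4, 4↦9, 5↦8, 6↦0, 7↦6, 8↦3, 9↦1, 10↦10]  zeros at y ∈ {6}
  x = 9: [0↦1, 1↦8, 2↦1, 3↦1, 4↦7, 5↦7, 6↦0, 7↦7, 8↦5, 9↦4, 10↦3]  zeros at y ∈ {6}
  x = 10: [0↦7, 1↦4, 2↦9, 3↦10, 4↦6, 5↦7, 6↦1, 7↦9, 8↦8, 9↦8, 10↦8]  zeros at y ∈ ∅
Collecting zeros: affine points = {(0, 4), (4, 7), (5, 5), (5, 6), (6, 9), (8, 6), (9, 6)}.
Total count |C(F_11)_aff| = 7.


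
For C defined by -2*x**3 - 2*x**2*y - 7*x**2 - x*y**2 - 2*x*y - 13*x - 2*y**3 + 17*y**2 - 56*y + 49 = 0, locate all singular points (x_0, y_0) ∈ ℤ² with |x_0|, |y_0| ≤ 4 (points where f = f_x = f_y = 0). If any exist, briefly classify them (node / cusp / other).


Singular points: {(-2, 3)}; classification: node.

Compute partial derivatives:
  f_x = -6*x**2 - 4*x*y - 14*x - y**2 - 2*y - 13.
  f_y = -2*x**2 - 2*x*y - 2*x - 6*y**2 + 34*y - 56.
Scan x_0 ∈ {−4, ..., 4}. For each x_0, f_y(x_0, y) is a polynomial in y; find its integer roots y ∈ {−4, ..., 4}, then test f_x and f at those candidates.
  x = -4: f_y(-4, y) = -6*y**2 + 42*y - 80; no integer root y with |y| ≤ 4.
  x = -3: f_y(-3, y) = -6*y**2 + 40*y - 68; no integer root y with |y| ≤ 4.
  x = -2: f_y(-2, y) = -6*y**2 + 38*y - 60; vanishes at y ∈ {3}. (-2, 3): f_x = 0, f = 0 — SINGULAR.
  x = -1: f_y(-1, y) = -6*y**2 + 36*y - 56; no integer root y with |y| ≤ 4.
  x = 0: f_y(0, y) = -6*y**2 + 34*y - 56; no integer root y with |y| ≤ 4.
  x = 1: f_y(1, y) = -6*y**2 + 32*y - 60; no integer root y with |y| ≤ 4.
  x = 2: f_y(2, y) = -6*y**2 + 30*y - 68; no integer root y with |y| ≤ 4.
  x = 3: f_y(3, y) = -6*y**2 + 28*y - 80; no integer root y with |y| ≤ 4.
  x = 4: f_y(4, y) = -6*y**2 + 26*y - 96; no integer root y with |y| ≤ 4.
Only singular point on the grid: (-2, 3).
Classify: substitute x = -2 + u, y = 3 + v and expand: f = -2*u**3 - 2*u**2*v - u**2 - u*v**2 - 2*v**3 + v**2.
No constant or linear terms (consistent with a singular point). Quadratic part: -u**2 + v**2. Cubic part: -2*u**3 - 2*u**2*v - u*v**2 - 2*v**3.
The quadratic part v**2 - u**2 = (v − u)(v + u) splits into two distinct linear factors, so there are two distinct tangent lines y − 3 = ±(x − -2) — this is a node (ordinary double point).
Classification: node.


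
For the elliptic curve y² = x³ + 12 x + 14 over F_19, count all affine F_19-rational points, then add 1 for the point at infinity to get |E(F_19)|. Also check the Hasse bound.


Affine points = {(3, 1), (3, 18), (5, 3), (5, 16), (6, 6), (6, 13), (7, 2), (7, 17), (12, 9), (12, 10), (13, 7), (13, 12), (14, 0), (15, 4), (15, 15), (17, 1), (17, 18), (18, 1), (18, 18)}; affine count = 19; |E(F_19)| = 20.

Discriminant check: Δ ∝ 4a³ + 27b² = 4·12³ + 27·14² = 4·1728 + 27·196 ≡ 6 (mod 19). Nonzero ⇒ E is nonsingular.
For each x ∈ F_19, compute rhs = x³ + 12·x + 14 mod 19, then count y ∈ F_19 with y² ≡ rhs.
  x = 0: rhs = 14, matching y values: none (0 points).
  x = 1: rhs = 8, matching y values: none (0 points).
  x = 2: rhs = 8, matching y values: none (0 points).
  x = 3: rhs = 1, matching y values: 1, 18 (2 points).
  x = 4: rhs = 12, matching y values: none (0 points).
  x = 5: rhs = 9, matching y values: 3, 16 (2 points).
  x = 6: rhs = 17, matching y values: 6, 13 (2 points).
  x = 7: rhs = 4, matching y values: 2, 17 (2 points).
  x = 8: rhs = 14, matching y values: none (0 points).
  x = 9: rhs = 15, matching y values: none (0 points).
  x = 10: rhs = 13, matching y values: none (0 points).
  x = 11: rhs = 14, matching y values: none (0 points).
  x = 12: rhs = 5, matching y values: 9, 10 (2 points).
  x = 13: rhs = 11, matching y values: 7, 12 (2 points).
  x = 14: rhs = 0, matching y values: 0 (1 points).
  x = 15: rhs = 16, matching y values: 4, 15 (2 points).
  x = 16: rhs = 8, matching y values: none (0 points).
  x = 17: rhs = 1, matching y values: 1, 18 (2 points).
  x = 18: rhs = 1, matching y values: 1, 18 (2 points).
Total affine count: 19.
Full point count |E(F_19)| = 19 + 1 = 20.
Hasse bound: |20 − (19+1)| = |0| = 0 ≤ 2√19 ≈ 8.7178 ✓.


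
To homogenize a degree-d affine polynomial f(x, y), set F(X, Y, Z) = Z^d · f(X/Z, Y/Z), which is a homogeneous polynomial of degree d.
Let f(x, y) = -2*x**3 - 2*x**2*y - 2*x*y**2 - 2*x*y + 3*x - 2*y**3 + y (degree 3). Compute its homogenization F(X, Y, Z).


F(X, Y, Z) = -2*X**3 - 2*X**2*Y - 2*X*Y**2 - 2*X*Y*Z + 3*X*Z**2 - 2*Y**3 + Y*Z**2

deg(f) = 3.
Substitute x = X/Z, y = Y/Z into f, then multiply by Z^3.
  monomial -2·x^3·y^0 ↦ -2·X^3·Y^0·Z^0.
  monomial -2·x^2·y^1 ↦ -2·X^2·Y^1·Z^0.
  monomial -2·x^1·y^2 ↦ -2·X^1·Y^2·Z^0.
  monomial -2·x^1·y^1 ↦ -2·X^1·Y^1·Z^1.
  monomial 3·x^1·y^0 ↦ 3·X^1·Y^0·Z^2.
  monomial -2·x^0·y^3 ↦ -2·X^0·Y^3·Z^0.
  monomial 1·x^0·y^1 ↦ 1·X^0·Y^1·Z^2.
Collecting: F(X, Y, Z) = -2*X**3 - 2*X**2*Y - 2*X*Y**2 - 2*X*Y*Z + 3*X*Z**2 - 2*Y**3 + Y*Z**2.


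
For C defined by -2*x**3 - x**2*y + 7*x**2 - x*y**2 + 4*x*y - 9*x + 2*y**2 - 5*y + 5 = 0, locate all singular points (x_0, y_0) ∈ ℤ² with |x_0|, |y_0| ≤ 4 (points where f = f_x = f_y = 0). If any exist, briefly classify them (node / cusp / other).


Singular points: {(1, 1)}; classification: cusp.

Compute partial derivatives:
  f_x = -6*x**2 - 2*x*y + 14*x - y**2 + 4*y - 9.
  f_y = -x**2 - 2*x*y + 4*x + 4*y - 5.
Scan x_0 ∈ {−4, ..., 4}. For each x_0, f_y(x_0, y) is a polynomial in y; find its integer roots y ∈ {−4, ..., 4}, then test f_x and f at those candidates.
  x = -4: f_y(-4, y) = 12*y - 37; no integer root y with |y| ≤ 4.
  x = -3: f_y(-3, y) = 10*y - 26; no integer root y with |y| ≤ 4.
  x = -2: f_y(-2, y) = 8*y - 17; no integer root y with |y| ≤ 4.
  x = -1: f_y(-1, y) = 6*y - 10; no integer root y with |y| ≤ 4.
  x = 0: f_y(0, y) = 4*y - 5; no integer root y with |y| ≤ 4.
  x = 1: f_y(1, y) = 2*y - 2; vanishes at y ∈ {1}. (1, 1): f_x = 0, f = 0 — SINGULAR.
  x = 2: f_y(2, y) = -1; no integer root y with |y| ≤ 4.
  x = 3: f_y(3, y) = -2*y - 2; vanishes at y ∈ {-1}. (3, -1): f_x = -20 ≠ 0.
  x = 4: f_y(4, y) = -4*y - 5; no integer root y with |y| ≤ 4.
Only singular point on the grid: (1, 1).
Classify: substitute x = 1 + u, y = 1 + v and expand: f = -2*u**3 - u**2*v - u*v**2 + v**2.
No constant or linear terms (consistent with a singular point). Quadratic part: v**2. Cubic part: -2*u**3 - u**2*v - u*v**2.
The quadratic part v**2 is a perfect square, so there is a single (double) tangent line v = 0, i.e. y = 1. Restricting the cubic part to that line (v = 0) leaves -2*u**3 ≠ 0, so f is not divisible by v and the branch is v² ≈ 2*u**3 to lowest order — this is a cusp.
Classification: cusp.


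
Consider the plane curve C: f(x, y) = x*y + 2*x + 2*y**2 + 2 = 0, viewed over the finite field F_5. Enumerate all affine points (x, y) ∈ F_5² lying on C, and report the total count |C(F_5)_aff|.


Affine F_5-points: {(0, 2), (0, 3), (1, 3), (1, 4), (2, 1), (2, 3), (3, 3), (4, 0), (4, 3)}; count = 9.

For each of the 25 pairs (x, y) ∈ F_5², evaluate f(x, y) mod 5. Record the zeros.
  x = 0: [0↦2, 1↦4, 2↦0, 3↦0, 4↦4]  zeros at y ∈ {2, 3}
  x = 1: [0↦4, 1↦2, 2↦4, 3↦0, 4↦0]  zeros at y ∈ {3, 4}
  x = 2: [0↦1, 1↦0, 2↦3, 3↦0, 4↦1]  zeros at y ∈ {1, 3}
  x = 3: [0↦3, 1↦3, 2↦2, 3↦0, 4↦2]  zeros at y ∈ {3}
  x = 4: [0↦0, 1↦1, 2↦1, 3↦0, 4↦3]  zeros at y ∈ {0, 3}
Collecting zeros: affine points = {(0, 2), (0, 3), (1, 3), (1, 4), (2, 1), (2, 3), (3, 3), (4, 0), (4, 3)}.
Total count |C(F_5)_aff| = 9.


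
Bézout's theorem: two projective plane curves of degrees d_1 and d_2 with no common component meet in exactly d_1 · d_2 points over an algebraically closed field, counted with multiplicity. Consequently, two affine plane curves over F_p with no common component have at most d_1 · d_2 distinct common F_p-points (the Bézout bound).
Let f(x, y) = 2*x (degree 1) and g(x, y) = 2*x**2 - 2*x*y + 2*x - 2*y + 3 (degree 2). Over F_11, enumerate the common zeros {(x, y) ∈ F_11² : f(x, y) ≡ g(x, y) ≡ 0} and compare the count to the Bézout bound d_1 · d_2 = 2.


Common zeros: {(0, 7)}; count = 1; Bézout bound = 2.

deg(f) = 1, deg(g) = 2, so Bézout bound = 2.
Scan x ∈ F_11. For each x, list the y ∈ F_11 with f(x, y) ≡ 0 and those with g(x, y) ≡ 0 (mod 11); the common zeros in that column are the intersection.
  x = 0: f ≡ 0 at y ∈ {0, 1, 2, 3, 4, 5, 6, 7, 8, 9, 10}; g ≡ 0 at y ∈ {7}; common: {7}.
  x = 1: f ≡ 0 at y ∈ ∅; g ≡ 0 at y ∈ {10}; common: ∅.
  x = 2: f ≡ 0 at y ∈ ∅; g ≡ 0 at y ∈ {8}; common: ∅.
  x = 3: f ≡ 0 at y ∈ ∅; g ≡ 0 at y ∈ {2}; common: ∅.
  x = 4: f ≡ 0 at y ∈ ∅; g ≡ 0 at y ∈ {1}; common: ∅.
  x = 5: f ≡ 0 at y ∈ ∅; g ≡ 0 at y ∈ {8}; common: ∅.
  x = 6: f ≡ 0 at y ∈ ∅; g ≡ 0 at y ∈ {7}; common: ∅.
  x = 7: f ≡ 0 at y ∈ ∅; g ≡ 0 at y ∈ {1}; common: ∅.
  x = 8: f ≡ 0 at y ∈ ∅; g ≡ 0 at y ∈ {10}; common: ∅.
  x = 9: f ≡ 0 at y ∈ ∅; g ≡ 0 at y ∈ {2}; common: ∅.
  x = 10: f ≡ 0 at y ∈ ∅; g ≡ 0 at y ∈ ∅; common: ∅.
Collecting: common zeros = {(0, 7)}, so the count is 1.
Comparison with the Bézout bound: 1 ≤ 2 = deg(f)·deg(g), as expected for curves with no common component (the affine F_11-count falls short of the bound because intersections may lie at infinity, over extension fields, or carry multiplicity).


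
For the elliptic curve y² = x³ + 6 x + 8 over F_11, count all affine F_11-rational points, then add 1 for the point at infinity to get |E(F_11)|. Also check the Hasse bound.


Affine points = {(1, 2), (1, 9), (3, 3), (3, 8), (5, 3), (5, 8), (10, 1), (10, 10)}; affine count = 8; |E(F_11)| = 9.

Discriminant check: Δ ∝ 4a³ + 27b² = 4·6³ + 27·8² = 4·216 + 27·64 ≡ 7 (mod 11). Nonzero ⇒ E is nonsingular.
For each x ∈ F_11, compute rhs = x³ + 6·x + 8 mod 11, then count y ∈ F_11 with y² ≡ rhs.
  x = 0: rhs = 8, matching y values: none (0 points).
  x = 1: rhs = 4, matching y values: 2, 9 (2 points).
  x = 2: rhs = 6, matching y values: none (0 points).
  x = 3: rhs = 9, matching y values: 3, 8 (2 points).
  x = 4: rhs = 8, matching y values: none (0 points).
  x = 5: rhs = 9, matching y values: 3, 8 (2 points).
  x = 6: rhs = 7, matching y values: none (0 points).
  x = 7: rhs = 8, matching y values: none (0 points).
  x = 8: rhs = 7, matching y values: none (0 points).
  x = 9: rhs = 10, matching y values: none (0 points).
  x = 10: rhs = 1, matching y values: 1, 10 (2 points).
Total affine count: 8.
Full point count |E(F_11)| = 8 + 1 = 9.
Hasse bound: |9 − (11+1)| = |-3| = 3 ≤ 2√11 ≈ 6.6332 ✓.


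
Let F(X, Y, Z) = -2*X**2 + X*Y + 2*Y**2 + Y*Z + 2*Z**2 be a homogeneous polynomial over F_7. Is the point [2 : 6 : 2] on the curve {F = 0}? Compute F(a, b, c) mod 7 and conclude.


F(2,6,2) ≡ 5 (mod 7); P is NOT on the curve.

Evaluate F(2, 6, 2) term-by-term (mod 7).
  -2*X**2 ↦ -2·4·1·1 = -8
  X*Y ↦ 1·2·6·1 = 12
  2*Y**2 ↦ 2·1·36·1 = 72
  Y*Z ↦ 1·1·6·2 = 12
  2*Z**2 ↦ 2·1·1·4 = 8
Sum: F(2, 6, 2) = (-8) + (12) + (72) + (12) + (8) = 96.
Reducing mod 7: 96 ≡ 5 (mod 7).
Since F(a, b, c) ≡ 5 ≠ 0 (mod 7), P does NOT lie on the curve.


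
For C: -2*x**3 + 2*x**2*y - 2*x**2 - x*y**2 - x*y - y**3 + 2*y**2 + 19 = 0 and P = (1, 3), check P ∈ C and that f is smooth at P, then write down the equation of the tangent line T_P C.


Tangent line at P: -10*x - 20*y + 70 = 0.

Step 1: f(1, 3) = 0, so P lies on C.
Step 2: partial derivatives
  f_x(x, y) = -6*x**2 + 4*x*y - 4*x - y**2 - y, f_y(x, y) = 2*x**2 - 2*x*y - x - 3*y**2 + 4*y.
  f_x(P) = -10, f_y(P) = -20 (gradient nonzero, so P is smooth).
Step 3: tangent line at P: -10·(x − 1) + -20·(y − 3) = 0.
Expanding: -10*x - 20*y + 70 = 0.


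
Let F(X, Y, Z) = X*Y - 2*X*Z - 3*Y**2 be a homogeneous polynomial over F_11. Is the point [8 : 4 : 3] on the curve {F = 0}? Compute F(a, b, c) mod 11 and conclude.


F(8,4,3) ≡ 2 (mod 11); P is NOT on the curve.

Evaluate F(8, 4, 3) term-by-term (mod 11).
  X*Y ↦ 1·8·4·1 = 32
  -2*X*Z ↦ -2·8·1·3 = -48
  -3*Y**2 ↦ -3·1·16·1 = -48
Sum: F(8, 4, 3) = (32) + (-48) + (-48) = -64.
Reducing mod 11: -64 ≡ 2 (mod 11).
Since F(a, b, c) ≡ 2 ≠ 0 (mod 11), P does NOT lie on the curve.


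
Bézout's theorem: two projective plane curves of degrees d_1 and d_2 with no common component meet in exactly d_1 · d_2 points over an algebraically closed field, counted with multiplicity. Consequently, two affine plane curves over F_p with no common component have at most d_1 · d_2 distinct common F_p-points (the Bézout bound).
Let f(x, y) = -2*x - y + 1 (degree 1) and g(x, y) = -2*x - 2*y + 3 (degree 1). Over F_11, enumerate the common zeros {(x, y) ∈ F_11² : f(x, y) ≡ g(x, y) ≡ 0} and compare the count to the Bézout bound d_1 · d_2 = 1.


Common zeros: {(5, 2)}; count = 1; Bézout bound = 1.

deg(f) = 1, deg(g) = 1, so Bézout bound = 1.
Scan x ∈ F_11. For each x, list the y ∈ F_11 with f(x, y) ≡ 0 and those with g(x, y) ≡ 0 (mod 11); the common zeros in that column are the intersection.
  x = 0: f ≡ 0 at y ∈ {1}; g ≡ 0 at y ∈ {7}; common: ∅.
  x = 1: f ≡ 0 at y ∈ {10}; g ≡ 0 at y ∈ {6}; common: ∅.
  x = 2: f ≡ 0 at y ∈ {8}; g ≡ 0 at y ∈ {5}; common: ∅.
  x = 3: f ≡ 0 at y ∈ {6}; g ≡ 0 at y ∈ {4}; common: ∅.
  x = 4: f ≡ 0 at y ∈ {4}; g ≡ 0 at y ∈ {3}; common: ∅.
  x = 5: f ≡ 0 at y ∈ {2}; g ≡ 0 at y ∈ {2}; common: {2}.
  x = 6: f ≡ 0 at y ∈ {0}; g ≡ 0 at y ∈ {1}; common: ∅.
  x = 7: f ≡ 0 at y ∈ {9}; g ≡ 0 at y ∈ {0}; common: ∅.
  x = 8: f ≡ 0 at y ∈ {7}; g ≡ 0 at y ∈ {10}; common: ∅.
  x = 9: f ≡ 0 at y ∈ {5}; g ≡ 0 at y ∈ {9}; common: ∅.
  x = 10: f ≡ 0 at y ∈ {3}; g ≡ 0 at y ∈ {8}; common: ∅.
Collecting: common zeros = {(5, 2)}, so the count is 1.
Comparison with the Bézout bound: 1 ≤ 1 = deg(f)·deg(g), as expected for curves with no common component (the bound is attained).


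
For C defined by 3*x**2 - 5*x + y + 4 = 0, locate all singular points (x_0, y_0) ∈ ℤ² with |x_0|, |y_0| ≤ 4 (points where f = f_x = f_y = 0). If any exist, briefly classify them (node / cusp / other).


No singular points in the scanned grid; C is smooth there.

Compute partial derivatives:
  f_x = 6*x - 5.
  f_y = 1.
f_y = 1 is a nonzero constant, so f_y never vanishes: no point (x, y) can satisfy f = f_x = f_y = 0. In particular no (x, y) ∈ {−4, ..., 4}² is singular; the curve is smooth.


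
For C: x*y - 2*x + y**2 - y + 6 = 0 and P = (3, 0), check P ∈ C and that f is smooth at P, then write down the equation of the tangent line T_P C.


Tangent line at P: -2*x + 2*y + 6 = 0.

Step 1: f(3, 0) = 0, so P lies on C.
Step 2: partial derivatives
  f_x(x, y) = y - 2, f_y(x, y) = x + 2*y - 1.
  f_x(P) = -2, f_y(P) = 2 (gradient nonzero, so P is smooth).
Step 3: tangent line at P: -2·(x − 3) + 2·(y − 0) = 0.
Expanding: -2*x + 2*y + 6 = 0.


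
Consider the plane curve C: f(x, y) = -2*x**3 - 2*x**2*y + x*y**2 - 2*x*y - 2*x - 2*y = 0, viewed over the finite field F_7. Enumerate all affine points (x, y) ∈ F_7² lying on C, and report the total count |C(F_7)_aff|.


Affine F_7-points: {(0, 0), (5, 2)}; count = 2.

For each of the 49 pairs (x, y) ∈ F_7², evaluate f(x, y) mod 7. Record the zeros.
  x = 0: [0↦0, 1↦5, 2↦3, 3↦1, 4↦6, 5↦4, 6↦2]  zeros at y ∈ {0}
  x = 1: [0↦3, 1↦5, 2↦2, 3↦1, 4↦2, 5↦5, 6↦3]  zeros at y ∈ ∅
  x = 2: [0↦1, 1↦3, 2↦2, 3↦5, 4↦5, 5↦2, 6↦3]  zeros at y ∈ ∅
  x = 3: [0↦3, 1↦1, 2↦5, 3↦1, 4↦3, 5↦4, 6↦4]  zeros at y ∈ ∅
  x = 4: [0↦4, 1↦1, 2↦6, 3↦5, 4↦5, 5↦6, 6↦1]  zeros at y ∈ ∅
  x = 5: [0↦6, 1↦5, 2↦0, 3↦5, 4↦6, 5↦3, 6↦3]  zeros at y ∈ {2}
  x = 6: [0↦4, 1↦1, 2↦3, 3↦3, 4↦1, 5↦4, 6↦5]  zeros at y ∈ ∅
Collecting zeros: affine points = {(0, 0), (5, 2)}.
Total count |C(F_7)_aff| = 2.


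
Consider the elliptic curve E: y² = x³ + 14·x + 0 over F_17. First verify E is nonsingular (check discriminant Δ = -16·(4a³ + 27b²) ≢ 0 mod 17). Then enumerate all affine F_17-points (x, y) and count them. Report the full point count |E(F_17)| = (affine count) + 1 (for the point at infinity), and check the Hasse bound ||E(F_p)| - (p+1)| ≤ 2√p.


Affine points = {(0, 0), (1, 7), (1, 10), (2, 6), (2, 11), (3, 1), (3, 16), (4, 1), (4, 16), (5, 5), (5, 12), (7, 4), (7, 13), (10, 1), (10, 16), (12, 3), (12, 14), (13, 4), (13, 13), (14, 4), (14, 13), (15, 7), (15, 10), (16, 6), (16, 11)}; affine count = 25; |E(F_17)| = 26.

Discriminant check: Δ ∝ 4a³ + 27b² = 4·14³ + 27·0² = 4·2744 + 27·0 ≡ 11 (mod 17). Nonzero ⇒ E is nonsingular.
For each x ∈ F_17, compute rhs = x³ + 14·x + 0 mod 17, then count y ∈ F_17 with y² ≡ rhs.
  x = 0: rhs = 0, matching y values: 0 (1 points).
  x = 1: rhs = 15, matching y values: 7, 10 (2 points).
  x = 2: rhs = 2, matching y values: 6, 11 (2 points).
  x = 3: rhs = 1, matching y values: 1, 16 (2 points).
  x = 4: rhs = 1, matching y values: 1, 16 (2 points).
  x = 5: rhs = 8, matching y values: 5, 12 (2 points).
  x = 6: rhs = 11, matching y values: none (0 points).
  x = 7: rhs = 16, matching y values: 4, 13 (2 points).
  x = 8: rhs = 12, matching y values: none (0 points).
  x = 9: rhs = 5, matching y values: none (0 points).
  x = 10: rhs = 1, matching y values: 1, 16 (2 points).
  x = 11: rhs = 6, matching y values: none (0 points).
  x = 12: rhs = 9, matching y values: 3, 14 (2 points).
  x = 13: rhs = 16, matching y values: 4, 13 (2 points).
  x = 14: rhs = 16, matching y values: 4, 13 (2 points).
  x = 15: rhs = 15, matching y values: 7, 10 (2 points).
  x = 16: rhs = 2, matching y values: 6, 11 (2 points).
Total affine count: 25.
Full point count |E(F_17)| = 25 + 1 = 26.
Hasse bound: |26 − (17+1)| = |8| = 8 ≤ 2√17 ≈ 8.2462 ✓.


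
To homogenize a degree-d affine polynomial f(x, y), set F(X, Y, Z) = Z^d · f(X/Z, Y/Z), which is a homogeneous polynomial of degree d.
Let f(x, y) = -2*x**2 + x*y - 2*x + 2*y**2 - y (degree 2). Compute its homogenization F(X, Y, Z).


F(X, Y, Z) = -2*X**2 + X*Y - 2*X*Z + 2*Y**2 - Y*Z

deg(f) = 2.
Substitute x = X/Z, y = Y/Z into f, then multiply by Z^2.
  monomial -2·x^2·y^0 ↦ -2·X^2·Y^0·Z^0.
  monomial 1·x^1·y^1 ↦ 1·X^1·Y^1·Z^0.
  monomial -2·x^1·y^0 ↦ -2·X^1·Y^0·Z^1.
  monomial 2·x^0·y^2 ↦ 2·X^0·Y^2·Z^0.
  monomial -1·x^0·y^1 ↦ -1·X^0·Y^1·Z^1.
Collecting: F(X, Y, Z) = -2*X**2 + X*Y - 2*X*Z + 2*Y**2 - Y*Z.
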